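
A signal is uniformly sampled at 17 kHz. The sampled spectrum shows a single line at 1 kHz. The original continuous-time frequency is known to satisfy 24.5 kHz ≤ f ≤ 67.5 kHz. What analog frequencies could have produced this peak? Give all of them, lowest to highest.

33 kHz, 35 kHz, 50 kHz, 52 kHz, 67 kHz

Frequencies that alias to 1 kHz are k·fs ± 1 kHz for integer k ≥ 0.
k=0: 1 kHz.
k=1: 16 kHz, 18 kHz.
k=2: 33 kHz, 35 kHz.
k=3: 50 kHz, 52 kHz.
k=4: 67 kHz, 69 kHz.
k=5: 84 kHz, 86 kHz.
Within [24.5 kHz, 67.5 kHz]: 33 kHz, 35 kHz, 50 kHz, 52 kHz, 67 kHz.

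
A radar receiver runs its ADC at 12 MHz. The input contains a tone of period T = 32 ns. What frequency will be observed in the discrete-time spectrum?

T = 32 ns → f = 1/T = 31.25 MHz.
31.25 MHz mod fs = 7.25 MHz.
7.25 MHz > fs/2 = 6 MHz, folds to fs − 7.25 MHz = 4.75 MHz.

4.75 MHz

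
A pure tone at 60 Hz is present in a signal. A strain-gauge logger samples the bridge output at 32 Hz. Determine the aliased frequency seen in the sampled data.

60 Hz mod fs = 28 Hz.
28 Hz > fs/2 = 16 Hz, folds to fs − 28 Hz = 4 Hz.

4 Hz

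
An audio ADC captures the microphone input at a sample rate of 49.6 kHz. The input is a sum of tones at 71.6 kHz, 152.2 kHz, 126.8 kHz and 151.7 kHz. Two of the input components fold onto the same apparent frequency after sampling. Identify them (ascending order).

fs/2 = 24.8 kHz.
71.6 kHz mod fs = 22 kHz.
22 kHz ≤ fs/2 = 24.8 kHz, appears at 22 kHz.
152.2 kHz mod fs = 3.4 kHz.
3.4 kHz ≤ fs/2 = 24.8 kHz, appears at 3.4 kHz.
126.8 kHz mod fs = 27.6 kHz.
27.6 kHz > fs/2 = 24.8 kHz, folds to fs − 27.6 kHz = 22 kHz.
151.7 kHz mod fs = 2.9 kHz.
2.9 kHz ≤ fs/2 = 24.8 kHz, appears at 2.9 kHz.
71.6 kHz and 126.8 kHz both map to 22 kHz.

71.6 kHz, 126.8 kHz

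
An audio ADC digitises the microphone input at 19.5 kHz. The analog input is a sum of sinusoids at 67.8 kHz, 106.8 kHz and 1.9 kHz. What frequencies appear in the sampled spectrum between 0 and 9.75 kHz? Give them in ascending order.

fs/2 = 9.75 kHz.
67.8 kHz mod fs = 9.3 kHz.
9.3 kHz ≤ fs/2 = 9.75 kHz, appears at 9.3 kHz.
106.8 kHz mod fs = 9.3 kHz.
9.3 kHz ≤ fs/2 = 9.75 kHz, appears at 9.3 kHz.
1.9 kHz ≤ fs/2 = 9.75 kHz, passes unchanged.
Distinct values: {1.9 kHz, 9.3 kHz}.

1.9 kHz, 9.3 kHz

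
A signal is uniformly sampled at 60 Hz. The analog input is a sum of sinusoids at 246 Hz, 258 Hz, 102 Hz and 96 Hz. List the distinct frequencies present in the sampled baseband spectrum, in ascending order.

6 Hz, 18 Hz, 24 Hz

fs/2 = 30 Hz.
246 Hz mod fs = 6 Hz.
6 Hz ≤ fs/2 = 30 Hz, appears at 6 Hz.
258 Hz mod fs = 18 Hz.
18 Hz ≤ fs/2 = 30 Hz, appears at 18 Hz.
102 Hz mod fs = 42 Hz.
42 Hz > fs/2 = 30 Hz, folds to fs − 42 Hz = 18 Hz.
96 Hz mod fs = 36 Hz.
36 Hz > fs/2 = 30 Hz, folds to fs − 36 Hz = 24 Hz.
Distinct values: {6 Hz, 18 Hz, 24 Hz}.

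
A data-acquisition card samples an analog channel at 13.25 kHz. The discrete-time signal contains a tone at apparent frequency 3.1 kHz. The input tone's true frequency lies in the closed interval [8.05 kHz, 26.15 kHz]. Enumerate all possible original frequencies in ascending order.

Frequencies that alias to 3.1 kHz are k·fs ± 3.1 kHz for integer k ≥ 0.
k=0: 3.1 kHz.
k=1: 10.15 kHz, 16.35 kHz.
k=2: 23.4 kHz, 29.6 kHz.
k=3: 36.65 kHz, 42.85 kHz.
Within [8.05 kHz, 26.15 kHz]: 10.15 kHz, 16.35 kHz, 23.4 kHz.

10.15 kHz, 16.35 kHz, 23.4 kHz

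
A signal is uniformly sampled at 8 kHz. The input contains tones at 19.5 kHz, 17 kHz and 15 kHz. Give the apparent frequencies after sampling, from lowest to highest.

1 kHz, 3.5 kHz

fs/2 = 4 kHz.
19.5 kHz mod fs = 3.5 kHz.
3.5 kHz ≤ fs/2 = 4 kHz, appears at 3.5 kHz.
17 kHz mod fs = 1 kHz.
1 kHz ≤ fs/2 = 4 kHz, appears at 1 kHz.
15 kHz mod fs = 7 kHz.
7 kHz > fs/2 = 4 kHz, folds to fs − 7 kHz = 1 kHz.
Distinct values: {1 kHz, 3.5 kHz}.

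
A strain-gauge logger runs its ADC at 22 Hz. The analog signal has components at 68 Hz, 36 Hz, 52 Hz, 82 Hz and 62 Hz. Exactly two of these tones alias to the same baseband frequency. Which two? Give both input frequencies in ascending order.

fs/2 = 11 Hz.
68 Hz mod fs = 2 Hz.
2 Hz ≤ fs/2 = 11 Hz, appears at 2 Hz.
36 Hz mod fs = 14 Hz.
14 Hz > fs/2 = 11 Hz, folds to fs − 14 Hz = 8 Hz.
52 Hz mod fs = 8 Hz.
8 Hz ≤ fs/2 = 11 Hz, appears at 8 Hz.
82 Hz mod fs = 16 Hz.
16 Hz > fs/2 = 11 Hz, folds to fs − 16 Hz = 6 Hz.
62 Hz mod fs = 18 Hz.
18 Hz > fs/2 = 11 Hz, folds to fs − 18 Hz = 4 Hz.
36 Hz and 52 Hz both map to 8 Hz.

36 Hz, 52 Hz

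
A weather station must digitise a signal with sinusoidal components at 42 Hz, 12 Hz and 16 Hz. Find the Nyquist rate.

Highest-frequency component: 42 Hz.
Nyquist rate = 2 × 42 Hz = 84 Hz.

84 Hz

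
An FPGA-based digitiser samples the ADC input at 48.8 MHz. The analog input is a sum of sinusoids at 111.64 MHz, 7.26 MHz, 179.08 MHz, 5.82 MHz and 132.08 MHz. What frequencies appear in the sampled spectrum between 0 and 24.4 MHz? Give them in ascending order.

fs/2 = 24.4 MHz.
111.64 MHz mod fs = 14.04 MHz.
14.04 MHz ≤ fs/2 = 24.4 MHz, appears at 14.04 MHz.
7.26 MHz ≤ fs/2 = 24.4 MHz, passes unchanged.
179.08 MHz mod fs = 32.68 MHz.
32.68 MHz > fs/2 = 24.4 MHz, folds to fs − 32.68 MHz = 16.12 MHz.
5.82 MHz ≤ fs/2 = 24.4 MHz, passes unchanged.
132.08 MHz mod fs = 34.48 MHz.
34.48 MHz > fs/2 = 24.4 MHz, folds to fs − 34.48 MHz = 14.32 MHz.
Distinct values: {5.82 MHz, 7.26 MHz, 14.04 MHz, 14.32 MHz, 16.12 MHz}.

5.82 MHz, 7.26 MHz, 14.04 MHz, 14.32 MHz, 16.12 MHz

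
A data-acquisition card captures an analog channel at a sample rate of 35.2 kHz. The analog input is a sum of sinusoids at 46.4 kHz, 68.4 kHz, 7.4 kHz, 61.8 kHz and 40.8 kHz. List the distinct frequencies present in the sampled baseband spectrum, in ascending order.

fs/2 = 17.6 kHz.
46.4 kHz mod fs = 11.2 kHz.
11.2 kHz ≤ fs/2 = 17.6 kHz, appears at 11.2 kHz.
68.4 kHz mod fs = 33.2 kHz.
33.2 kHz > fs/2 = 17.6 kHz, folds to fs − 33.2 kHz = 2 kHz.
7.4 kHz ≤ fs/2 = 17.6 kHz, passes unchanged.
61.8 kHz mod fs = 26.6 kHz.
26.6 kHz > fs/2 = 17.6 kHz, folds to fs − 26.6 kHz = 8.6 kHz.
40.8 kHz mod fs = 5.6 kHz.
5.6 kHz ≤ fs/2 = 17.6 kHz, appears at 5.6 kHz.
Distinct values: {2 kHz, 5.6 kHz, 7.4 kHz, 8.6 kHz, 11.2 kHz}.

2 kHz, 5.6 kHz, 7.4 kHz, 8.6 kHz, 11.2 kHz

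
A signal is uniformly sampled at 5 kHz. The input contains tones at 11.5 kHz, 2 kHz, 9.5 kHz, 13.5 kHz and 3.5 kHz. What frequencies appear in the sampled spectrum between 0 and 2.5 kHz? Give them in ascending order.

fs/2 = 2.5 kHz.
11.5 kHz mod fs = 1.5 kHz.
1.5 kHz ≤ fs/2 = 2.5 kHz, appears at 1.5 kHz.
2 kHz ≤ fs/2 = 2.5 kHz, passes unchanged.
9.5 kHz mod fs = 4.5 kHz.
4.5 kHz > fs/2 = 2.5 kHz, folds to fs − 4.5 kHz = 0.5 kHz.
13.5 kHz mod fs = 3.5 kHz.
3.5 kHz > fs/2 = 2.5 kHz, folds to fs − 3.5 kHz = 1.5 kHz.
3.5 kHz > fs/2 = 2.5 kHz, folds to fs − 3.5 kHz = 1.5 kHz.
Distinct values: {0.5 kHz, 1.5 kHz, 2 kHz}.

0.5 kHz, 1.5 kHz, 2 kHz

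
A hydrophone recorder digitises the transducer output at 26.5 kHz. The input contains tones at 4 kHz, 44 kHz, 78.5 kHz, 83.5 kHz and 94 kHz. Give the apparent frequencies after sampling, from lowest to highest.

1 kHz, 4 kHz, 9 kHz, 12 kHz

fs/2 = 13.25 kHz.
4 kHz ≤ fs/2 = 13.25 kHz, passes unchanged.
44 kHz mod fs = 17.5 kHz.
17.5 kHz > fs/2 = 13.25 kHz, folds to fs − 17.5 kHz = 9 kHz.
78.5 kHz mod fs = 25.5 kHz.
25.5 kHz > fs/2 = 13.25 kHz, folds to fs − 25.5 kHz = 1 kHz.
83.5 kHz mod fs = 4 kHz.
4 kHz ≤ fs/2 = 13.25 kHz, appears at 4 kHz.
94 kHz mod fs = 14.5 kHz.
14.5 kHz > fs/2 = 13.25 kHz, folds to fs − 14.5 kHz = 12 kHz.
Distinct values: {1 kHz, 4 kHz, 9 kHz, 12 kHz}.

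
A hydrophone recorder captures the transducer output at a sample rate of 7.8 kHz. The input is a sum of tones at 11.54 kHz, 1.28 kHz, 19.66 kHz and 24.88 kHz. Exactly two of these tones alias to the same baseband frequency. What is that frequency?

fs/2 = 3.9 kHz.
11.54 kHz mod fs = 3.74 kHz.
3.74 kHz ≤ fs/2 = 3.9 kHz, appears at 3.74 kHz.
1.28 kHz ≤ fs/2 = 3.9 kHz, passes unchanged.
19.66 kHz mod fs = 4.06 kHz.
4.06 kHz > fs/2 = 3.9 kHz, folds to fs − 4.06 kHz = 3.74 kHz.
24.88 kHz mod fs = 1.48 kHz.
1.48 kHz ≤ fs/2 = 3.9 kHz, appears at 1.48 kHz.
11.54 kHz and 19.66 kHz both map to 3.74 kHz.

3.74 kHz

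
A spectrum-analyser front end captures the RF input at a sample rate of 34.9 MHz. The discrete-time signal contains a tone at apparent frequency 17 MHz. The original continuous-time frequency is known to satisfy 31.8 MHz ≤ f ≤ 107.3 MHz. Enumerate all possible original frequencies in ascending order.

51.9 MHz, 52.8 MHz, 86.8 MHz, 87.7 MHz

Frequencies that alias to 17 MHz are k·fs ± 17 MHz for integer k ≥ 0.
k=0: 17 MHz.
k=1: 17.9 MHz, 51.9 MHz.
k=2: 52.8 MHz, 86.8 MHz.
k=3: 87.7 MHz, 121.7 MHz.
k=4: 122.6 MHz, 156.6 MHz.
Within [31.8 MHz, 107.3 MHz]: 51.9 MHz, 52.8 MHz, 86.8 MHz, 87.7 MHz.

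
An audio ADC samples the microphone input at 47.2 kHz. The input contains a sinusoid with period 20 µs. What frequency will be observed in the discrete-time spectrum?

2.8 kHz

T = 20 µs → f = 1/T = 50 kHz.
50 kHz mod fs = 2.8 kHz.
2.8 kHz ≤ fs/2 = 23.6 kHz, appears at 2.8 kHz.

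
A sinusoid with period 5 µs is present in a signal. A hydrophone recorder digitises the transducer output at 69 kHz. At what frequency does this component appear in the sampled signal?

T = 5 µs → f = 1/T = 200 kHz.
200 kHz mod fs = 62 kHz.
62 kHz > fs/2 = 34.5 kHz, folds to fs − 62 kHz = 7 kHz.

7 kHz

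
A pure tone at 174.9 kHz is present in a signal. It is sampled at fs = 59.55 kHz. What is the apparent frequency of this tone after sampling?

3.75 kHz

174.9 kHz mod fs = 55.8 kHz.
55.8 kHz > fs/2 = 29.775 kHz, folds to fs − 55.8 kHz = 3.75 kHz.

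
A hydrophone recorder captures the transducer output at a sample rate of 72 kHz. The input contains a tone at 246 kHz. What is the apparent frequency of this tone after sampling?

246 kHz mod fs = 30 kHz.
30 kHz ≤ fs/2 = 36 kHz, appears at 30 kHz.

30 kHz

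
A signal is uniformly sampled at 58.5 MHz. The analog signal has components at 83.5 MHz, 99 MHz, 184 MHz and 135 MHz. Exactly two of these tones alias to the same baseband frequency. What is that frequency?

fs/2 = 29.25 MHz.
83.5 MHz mod fs = 25 MHz.
25 MHz ≤ fs/2 = 29.25 MHz, appears at 25 MHz.
99 MHz mod fs = 40.5 MHz.
40.5 MHz > fs/2 = 29.25 MHz, folds to fs − 40.5 MHz = 18 MHz.
184 MHz mod fs = 8.5 MHz.
8.5 MHz ≤ fs/2 = 29.25 MHz, appears at 8.5 MHz.
135 MHz mod fs = 18 MHz.
18 MHz ≤ fs/2 = 29.25 MHz, appears at 18 MHz.
99 MHz and 135 MHz both map to 18 MHz.

18 MHz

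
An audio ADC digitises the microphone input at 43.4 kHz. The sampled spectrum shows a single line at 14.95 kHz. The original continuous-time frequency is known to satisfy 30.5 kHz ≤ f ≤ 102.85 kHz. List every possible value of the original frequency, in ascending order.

58.35 kHz, 71.85 kHz, 101.75 kHz

Frequencies that alias to 14.95 kHz are k·fs ± 14.95 kHz for integer k ≥ 0.
k=0: 14.95 kHz.
k=1: 28.45 kHz, 58.35 kHz.
k=2: 71.85 kHz, 101.75 kHz.
k=3: 115.25 kHz, 145.15 kHz.
Within [30.5 kHz, 102.85 kHz]: 58.35 kHz, 71.85 kHz, 101.75 kHz.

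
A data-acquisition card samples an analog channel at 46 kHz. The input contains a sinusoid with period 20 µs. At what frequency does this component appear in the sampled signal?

T = 20 µs → f = 1/T = 50 kHz.
50 kHz mod fs = 4 kHz.
4 kHz ≤ fs/2 = 23 kHz, appears at 4 kHz.

4 kHz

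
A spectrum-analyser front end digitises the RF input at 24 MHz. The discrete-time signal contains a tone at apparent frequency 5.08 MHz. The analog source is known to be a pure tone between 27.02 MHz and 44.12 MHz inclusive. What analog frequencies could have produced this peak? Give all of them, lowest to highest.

Frequencies that alias to 5.08 MHz are k·fs ± 5.08 MHz for integer k ≥ 0.
k=0: 5.08 MHz.
k=1: 18.92 MHz, 29.08 MHz.
k=2: 42.92 MHz, 53.08 MHz.
k=3: 66.92 MHz, 77.08 MHz.
Within [27.02 MHz, 44.12 MHz]: 29.08 MHz, 42.92 MHz.

29.08 MHz, 42.92 MHz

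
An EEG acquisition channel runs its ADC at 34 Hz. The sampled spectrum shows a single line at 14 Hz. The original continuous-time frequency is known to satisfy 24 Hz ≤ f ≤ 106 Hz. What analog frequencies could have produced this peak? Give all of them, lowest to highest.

Frequencies that alias to 14 Hz are k·fs ± 14 Hz for integer k ≥ 0.
k=0: 14 Hz.
k=1: 20 Hz, 48 Hz.
k=2: 54 Hz, 82 Hz.
k=3: 88 Hz, 116 Hz.
k=4: 122 Hz, 150 Hz.
Within [24 Hz, 106 Hz]: 48 Hz, 54 Hz, 82 Hz, 88 Hz.

48 Hz, 54 Hz, 82 Hz, 88 Hz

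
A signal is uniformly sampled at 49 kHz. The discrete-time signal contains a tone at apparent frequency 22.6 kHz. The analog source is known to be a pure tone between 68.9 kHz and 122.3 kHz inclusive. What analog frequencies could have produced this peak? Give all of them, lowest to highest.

71.6 kHz, 75.4 kHz, 120.6 kHz

Frequencies that alias to 22.6 kHz are k·fs ± 22.6 kHz for integer k ≥ 0.
k=0: 22.6 kHz.
k=1: 26.4 kHz, 71.6 kHz.
k=2: 75.4 kHz, 120.6 kHz.
k=3: 124.4 kHz, 169.6 kHz.
Within [68.9 kHz, 122.3 kHz]: 71.6 kHz, 75.4 kHz, 120.6 kHz.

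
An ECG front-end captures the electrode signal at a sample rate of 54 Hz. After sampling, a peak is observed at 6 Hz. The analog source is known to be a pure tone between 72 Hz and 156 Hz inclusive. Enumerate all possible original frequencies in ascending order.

102 Hz, 114 Hz, 156 Hz

Frequencies that alias to 6 Hz are k·fs ± 6 Hz for integer k ≥ 0.
k=0: 6 Hz.
k=1: 48 Hz, 60 Hz.
k=2: 102 Hz, 114 Hz.
k=3: 156 Hz, 168 Hz.
k=4: 210 Hz, 222 Hz.
Within [72 Hz, 156 Hz]: 102 Hz, 114 Hz, 156 Hz.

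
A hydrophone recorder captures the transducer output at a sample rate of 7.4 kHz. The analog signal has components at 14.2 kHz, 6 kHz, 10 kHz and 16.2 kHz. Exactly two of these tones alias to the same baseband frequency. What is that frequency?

fs/2 = 3.7 kHz.
14.2 kHz mod fs = 6.8 kHz.
6.8 kHz > fs/2 = 3.7 kHz, folds to fs − 6.8 kHz = 0.6 kHz.
6 kHz > fs/2 = 3.7 kHz, folds to fs − 6 kHz = 1.4 kHz.
10 kHz mod fs = 2.6 kHz.
2.6 kHz ≤ fs/2 = 3.7 kHz, appears at 2.6 kHz.
16.2 kHz mod fs = 1.4 kHz.
1.4 kHz ≤ fs/2 = 3.7 kHz, appears at 1.4 kHz.
6 kHz and 16.2 kHz both map to 1.4 kHz.

1.4 kHz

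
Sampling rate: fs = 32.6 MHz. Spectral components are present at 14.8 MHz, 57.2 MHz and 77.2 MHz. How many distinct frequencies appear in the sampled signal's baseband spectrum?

3

fs/2 = 16.3 MHz.
14.8 MHz ≤ fs/2 = 16.3 MHz, passes unchanged.
57.2 MHz mod fs = 24.6 MHz.
24.6 MHz > fs/2 = 16.3 MHz, folds to fs − 24.6 MHz = 8 MHz.
77.2 MHz mod fs = 12 MHz.
12 MHz ≤ fs/2 = 16.3 MHz, appears at 12 MHz.
Distinct values: {8 MHz, 12 MHz, 14.8 MHz} → 3.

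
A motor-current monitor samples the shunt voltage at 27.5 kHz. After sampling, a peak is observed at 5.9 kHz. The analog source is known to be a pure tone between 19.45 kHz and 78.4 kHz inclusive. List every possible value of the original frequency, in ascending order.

21.6 kHz, 33.4 kHz, 49.1 kHz, 60.9 kHz, 76.6 kHz

Frequencies that alias to 5.9 kHz are k·fs ± 5.9 kHz for integer k ≥ 0.
k=0: 5.9 kHz.
k=1: 21.6 kHz, 33.4 kHz.
k=2: 49.1 kHz, 60.9 kHz.
k=3: 76.6 kHz, 88.4 kHz.
k=4: 104.1 kHz, 115.9 kHz.
Within [19.45 kHz, 78.4 kHz]: 21.6 kHz, 33.4 kHz, 49.1 kHz, 60.9 kHz, 76.6 kHz.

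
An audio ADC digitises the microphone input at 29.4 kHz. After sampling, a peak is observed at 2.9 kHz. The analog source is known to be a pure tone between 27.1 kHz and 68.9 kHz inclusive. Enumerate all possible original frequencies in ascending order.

Frequencies that alias to 2.9 kHz are k·fs ± 2.9 kHz for integer k ≥ 0.
k=0: 2.9 kHz.
k=1: 26.5 kHz, 32.3 kHz.
k=2: 55.9 kHz, 61.7 kHz.
k=3: 85.3 kHz, 91.1 kHz.
Within [27.1 kHz, 68.9 kHz]: 32.3 kHz, 55.9 kHz, 61.7 kHz.

32.3 kHz, 55.9 kHz, 61.7 kHz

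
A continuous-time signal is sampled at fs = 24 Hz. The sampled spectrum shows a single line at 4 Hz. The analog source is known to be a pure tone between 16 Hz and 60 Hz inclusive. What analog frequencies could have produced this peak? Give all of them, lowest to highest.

Frequencies that alias to 4 Hz are k·fs ± 4 Hz for integer k ≥ 0.
k=0: 4 Hz.
k=1: 20 Hz, 28 Hz.
k=2: 44 Hz, 52 Hz.
k=3: 68 Hz, 76 Hz.
Within [16 Hz, 60 Hz]: 20 Hz, 28 Hz, 44 Hz, 52 Hz.

20 Hz, 28 Hz, 44 Hz, 52 Hz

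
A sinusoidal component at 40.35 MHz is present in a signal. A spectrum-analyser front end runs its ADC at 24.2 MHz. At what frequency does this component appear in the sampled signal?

40.35 MHz mod fs = 16.15 MHz.
16.15 MHz > fs/2 = 12.1 MHz, folds to fs − 16.15 MHz = 8.05 MHz.

8.05 MHz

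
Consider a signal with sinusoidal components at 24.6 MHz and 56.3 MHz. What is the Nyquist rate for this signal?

112.6 MHz

Highest-frequency component: 56.3 MHz.
Nyquist rate = 2 × 56.3 MHz = 112.6 MHz.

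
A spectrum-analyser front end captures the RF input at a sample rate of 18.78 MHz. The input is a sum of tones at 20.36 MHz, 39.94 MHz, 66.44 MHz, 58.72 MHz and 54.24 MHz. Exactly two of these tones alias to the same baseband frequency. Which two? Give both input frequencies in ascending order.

39.94 MHz, 58.72 MHz

fs/2 = 9.39 MHz.
20.36 MHz mod fs = 1.58 MHz.
1.58 MHz ≤ fs/2 = 9.39 MHz, appears at 1.58 MHz.
39.94 MHz mod fs = 2.38 MHz.
2.38 MHz ≤ fs/2 = 9.39 MHz, appears at 2.38 MHz.
66.44 MHz mod fs = 10.1 MHz.
10.1 MHz > fs/2 = 9.39 MHz, folds to fs − 10.1 MHz = 8.68 MHz.
58.72 MHz mod fs = 2.38 MHz.
2.38 MHz ≤ fs/2 = 9.39 MHz, appears at 2.38 MHz.
54.24 MHz mod fs = 16.68 MHz.
16.68 MHz > fs/2 = 9.39 MHz, folds to fs − 16.68 MHz = 2.1 MHz.
39.94 MHz and 58.72 MHz both map to 2.38 MHz.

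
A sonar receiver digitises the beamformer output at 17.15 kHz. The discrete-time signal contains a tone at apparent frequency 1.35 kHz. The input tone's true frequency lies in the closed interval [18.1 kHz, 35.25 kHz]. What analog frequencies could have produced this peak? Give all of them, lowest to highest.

18.5 kHz, 32.95 kHz

Frequencies that alias to 1.35 kHz are k·fs ± 1.35 kHz for integer k ≥ 0.
k=0: 1.35 kHz.
k=1: 15.8 kHz, 18.5 kHz.
k=2: 32.95 kHz, 35.65 kHz.
k=3: 50.1 kHz, 52.8 kHz.
Within [18.1 kHz, 35.25 kHz]: 18.5 kHz, 32.95 kHz.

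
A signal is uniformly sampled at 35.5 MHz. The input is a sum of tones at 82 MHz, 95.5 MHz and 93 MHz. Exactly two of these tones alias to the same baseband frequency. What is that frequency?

fs/2 = 17.75 MHz.
82 MHz mod fs = 11 MHz.
11 MHz ≤ fs/2 = 17.75 MHz, appears at 11 MHz.
95.5 MHz mod fs = 24.5 MHz.
24.5 MHz > fs/2 = 17.75 MHz, folds to fs − 24.5 MHz = 11 MHz.
93 MHz mod fs = 22 MHz.
22 MHz > fs/2 = 17.75 MHz, folds to fs − 22 MHz = 13.5 MHz.
82 MHz and 95.5 MHz both map to 11 MHz.

11 MHz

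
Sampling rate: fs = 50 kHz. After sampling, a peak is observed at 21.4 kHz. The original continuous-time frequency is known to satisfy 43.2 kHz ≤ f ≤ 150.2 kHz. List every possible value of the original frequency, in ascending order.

71.4 kHz, 78.6 kHz, 121.4 kHz, 128.6 kHz

Frequencies that alias to 21.4 kHz are k·fs ± 21.4 kHz for integer k ≥ 0.
k=0: 21.4 kHz.
k=1: 28.6 kHz, 71.4 kHz.
k=2: 78.6 kHz, 121.4 kHz.
k=3: 128.6 kHz, 171.4 kHz.
k=4: 178.6 kHz, 221.4 kHz.
Within [43.2 kHz, 150.2 kHz]: 71.4 kHz, 78.6 kHz, 121.4 kHz, 128.6 kHz.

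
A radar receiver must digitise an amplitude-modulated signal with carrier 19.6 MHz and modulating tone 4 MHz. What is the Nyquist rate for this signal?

47.2 MHz

AM sidebands sit at fc ± fm = 15.6 MHz and 23.6 MHz.
Highest-frequency component: 23.6 MHz.
Nyquist rate = 2 × 23.6 MHz = 47.2 MHz.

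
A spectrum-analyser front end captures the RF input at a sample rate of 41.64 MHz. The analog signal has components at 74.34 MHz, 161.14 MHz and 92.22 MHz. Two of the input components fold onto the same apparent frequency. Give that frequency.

8.94 MHz

fs/2 = 20.82 MHz.
74.34 MHz mod fs = 32.7 MHz.
32.7 MHz > fs/2 = 20.82 MHz, folds to fs − 32.7 MHz = 8.94 MHz.
161.14 MHz mod fs = 36.22 MHz.
36.22 MHz > fs/2 = 20.82 MHz, folds to fs − 36.22 MHz = 5.42 MHz.
92.22 MHz mod fs = 8.94 MHz.
8.94 MHz ≤ fs/2 = 20.82 MHz, appears at 8.94 MHz.
74.34 MHz and 92.22 MHz both map to 8.94 MHz.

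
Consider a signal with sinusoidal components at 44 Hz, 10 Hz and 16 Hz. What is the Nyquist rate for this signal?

88 Hz

Highest-frequency component: 44 Hz.
Nyquist rate = 2 × 44 Hz = 88 Hz.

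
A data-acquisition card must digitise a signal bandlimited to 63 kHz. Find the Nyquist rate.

Nyquist rate = 2 × 63 kHz = 126 kHz.

126 kHz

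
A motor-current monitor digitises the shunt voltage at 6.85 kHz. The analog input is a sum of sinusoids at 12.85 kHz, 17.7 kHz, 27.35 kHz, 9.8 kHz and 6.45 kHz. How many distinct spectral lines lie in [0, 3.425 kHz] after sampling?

fs/2 = 3.425 kHz.
12.85 kHz mod fs = 6 kHz.
6 kHz > fs/2 = 3.425 kHz, folds to fs − 6 kHz = 0.85 kHz.
17.7 kHz mod fs = 4 kHz.
4 kHz > fs/2 = 3.425 kHz, folds to fs − 4 kHz = 2.85 kHz.
27.35 kHz mod fs = 6.8 kHz.
6.8 kHz > fs/2 = 3.425 kHz, folds to fs − 6.8 kHz = 0.05 kHz.
9.8 kHz mod fs = 2.95 kHz.
2.95 kHz ≤ fs/2 = 3.425 kHz, appears at 2.95 kHz.
6.45 kHz > fs/2 = 3.425 kHz, folds to fs − 6.45 kHz = 0.4 kHz.
Distinct values: {0.05 kHz, 0.4 kHz, 0.85 kHz, 2.85 kHz, 2.95 kHz} → 5.

5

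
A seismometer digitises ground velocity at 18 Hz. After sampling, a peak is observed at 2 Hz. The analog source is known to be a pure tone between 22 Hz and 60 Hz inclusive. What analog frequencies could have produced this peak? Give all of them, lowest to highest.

34 Hz, 38 Hz, 52 Hz, 56 Hz

Frequencies that alias to 2 Hz are k·fs ± 2 Hz for integer k ≥ 0.
k=0: 2 Hz.
k=1: 16 Hz, 20 Hz.
k=2: 34 Hz, 38 Hz.
k=3: 52 Hz, 56 Hz.
k=4: 70 Hz, 74 Hz.
Within [22 Hz, 60 Hz]: 34 Hz, 38 Hz, 52 Hz, 56 Hz.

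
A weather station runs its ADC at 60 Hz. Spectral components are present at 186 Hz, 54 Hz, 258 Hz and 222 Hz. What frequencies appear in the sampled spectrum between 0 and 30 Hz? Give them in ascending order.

6 Hz, 18 Hz

fs/2 = 30 Hz.
186 Hz mod fs = 6 Hz.
6 Hz ≤ fs/2 = 30 Hz, appears at 6 Hz.
54 Hz > fs/2 = 30 Hz, folds to fs − 54 Hz = 6 Hz.
258 Hz mod fs = 18 Hz.
18 Hz ≤ fs/2 = 30 Hz, appears at 18 Hz.
222 Hz mod fs = 42 Hz.
42 Hz > fs/2 = 30 Hz, folds to fs − 42 Hz = 18 Hz.
Distinct values: {6 Hz, 18 Hz}.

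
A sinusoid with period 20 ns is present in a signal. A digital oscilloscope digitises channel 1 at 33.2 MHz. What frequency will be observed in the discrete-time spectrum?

16.4 MHz

T = 20 ns → f = 1/T = 50 MHz.
50 MHz mod fs = 16.8 MHz.
16.8 MHz > fs/2 = 16.6 MHz, folds to fs − 16.8 MHz = 16.4 MHz.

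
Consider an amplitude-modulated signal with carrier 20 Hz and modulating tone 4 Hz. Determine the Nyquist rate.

48 Hz

AM sidebands sit at fc ± fm = 16 Hz and 24 Hz.
Highest-frequency component: 24 Hz.
Nyquist rate = 2 × 24 Hz = 48 Hz.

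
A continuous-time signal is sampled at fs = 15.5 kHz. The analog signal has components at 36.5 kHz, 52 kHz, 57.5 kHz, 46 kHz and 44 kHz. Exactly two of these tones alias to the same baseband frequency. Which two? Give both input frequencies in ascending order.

fs/2 = 7.75 kHz.
36.5 kHz mod fs = 5.5 kHz.
5.5 kHz ≤ fs/2 = 7.75 kHz, appears at 5.5 kHz.
52 kHz mod fs = 5.5 kHz.
5.5 kHz ≤ fs/2 = 7.75 kHz, appears at 5.5 kHz.
57.5 kHz mod fs = 11 kHz.
11 kHz > fs/2 = 7.75 kHz, folds to fs − 11 kHz = 4.5 kHz.
46 kHz mod fs = 15 kHz.
15 kHz > fs/2 = 7.75 kHz, folds to fs − 15 kHz = 0.5 kHz.
44 kHz mod fs = 13 kHz.
13 kHz > fs/2 = 7.75 kHz, folds to fs − 13 kHz = 2.5 kHz.
36.5 kHz and 52 kHz both map to 5.5 kHz.

36.5 kHz, 52 kHz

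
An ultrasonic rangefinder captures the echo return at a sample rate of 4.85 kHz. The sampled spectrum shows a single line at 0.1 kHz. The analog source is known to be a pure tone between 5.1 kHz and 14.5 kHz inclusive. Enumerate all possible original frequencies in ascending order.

9.6 kHz, 9.8 kHz, 14.45 kHz

Frequencies that alias to 0.1 kHz are k·fs ± 0.1 kHz for integer k ≥ 0.
k=0: 0.1 kHz.
k=1: 4.75 kHz, 4.95 kHz.
k=2: 9.6 kHz, 9.8 kHz.
k=3: 14.45 kHz, 14.65 kHz.
k=4: 19.3 kHz, 19.5 kHz.
Within [5.1 kHz, 14.5 kHz]: 9.6 kHz, 9.8 kHz, 14.45 kHz.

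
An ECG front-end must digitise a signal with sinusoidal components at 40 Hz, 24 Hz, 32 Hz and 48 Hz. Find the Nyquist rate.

Highest-frequency component: 48 Hz.
Nyquist rate = 2 × 48 Hz = 96 Hz.

96 Hz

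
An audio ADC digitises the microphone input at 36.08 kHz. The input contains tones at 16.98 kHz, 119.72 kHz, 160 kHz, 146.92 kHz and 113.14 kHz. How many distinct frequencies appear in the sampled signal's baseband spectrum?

5

fs/2 = 18.04 kHz.
16.98 kHz ≤ fs/2 = 18.04 kHz, passes unchanged.
119.72 kHz mod fs = 11.48 kHz.
11.48 kHz ≤ fs/2 = 18.04 kHz, appears at 11.48 kHz.
160 kHz mod fs = 15.68 kHz.
15.68 kHz ≤ fs/2 = 18.04 kHz, appears at 15.68 kHz.
146.92 kHz mod fs = 2.6 kHz.
2.6 kHz ≤ fs/2 = 18.04 kHz, appears at 2.6 kHz.
113.14 kHz mod fs = 4.9 kHz.
4.9 kHz ≤ fs/2 = 18.04 kHz, appears at 4.9 kHz.
Distinct values: {2.6 kHz, 4.9 kHz, 11.48 kHz, 15.68 kHz, 16.98 kHz} → 5.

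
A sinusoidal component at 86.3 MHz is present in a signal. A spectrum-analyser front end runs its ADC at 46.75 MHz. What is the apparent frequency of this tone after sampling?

7.2 MHz

86.3 MHz mod fs = 39.55 MHz.
39.55 MHz > fs/2 = 23.375 MHz, folds to fs − 39.55 MHz = 7.2 MHz.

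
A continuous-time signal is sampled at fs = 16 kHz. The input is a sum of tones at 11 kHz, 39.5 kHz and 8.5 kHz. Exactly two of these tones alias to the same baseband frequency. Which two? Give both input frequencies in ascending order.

fs/2 = 8 kHz.
11 kHz > fs/2 = 8 kHz, folds to fs − 11 kHz = 5 kHz.
39.5 kHz mod fs = 7.5 kHz.
7.5 kHz ≤ fs/2 = 8 kHz, appears at 7.5 kHz.
8.5 kHz > fs/2 = 8 kHz, folds to fs − 8.5 kHz = 7.5 kHz.
8.5 kHz and 39.5 kHz both map to 7.5 kHz.

8.5 kHz, 39.5 kHz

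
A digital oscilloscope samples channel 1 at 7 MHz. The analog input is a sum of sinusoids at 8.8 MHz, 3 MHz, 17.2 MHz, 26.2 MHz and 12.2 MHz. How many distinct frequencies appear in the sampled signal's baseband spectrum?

3

fs/2 = 3.5 MHz.
8.8 MHz mod fs = 1.8 MHz.
1.8 MHz ≤ fs/2 = 3.5 MHz, appears at 1.8 MHz.
3 MHz ≤ fs/2 = 3.5 MHz, passes unchanged.
17.2 MHz mod fs = 3.2 MHz.
3.2 MHz ≤ fs/2 = 3.5 MHz, appears at 3.2 MHz.
26.2 MHz mod fs = 5.2 MHz.
5.2 MHz > fs/2 = 3.5 MHz, folds to fs − 5.2 MHz = 1.8 MHz.
12.2 MHz mod fs = 5.2 MHz.
5.2 MHz > fs/2 = 3.5 MHz, folds to fs − 5.2 MHz = 1.8 MHz.
Distinct values: {1.8 MHz, 3 MHz, 3.2 MHz} → 3.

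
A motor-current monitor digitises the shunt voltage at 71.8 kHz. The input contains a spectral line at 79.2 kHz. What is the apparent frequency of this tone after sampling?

79.2 kHz mod fs = 7.4 kHz.
7.4 kHz ≤ fs/2 = 35.9 kHz, appears at 7.4 kHz.

7.4 kHz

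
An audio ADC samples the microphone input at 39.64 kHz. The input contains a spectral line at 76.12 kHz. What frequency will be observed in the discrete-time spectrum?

76.12 kHz mod fs = 36.48 kHz.
36.48 kHz > fs/2 = 19.82 kHz, folds to fs − 36.48 kHz = 3.16 kHz.

3.16 kHz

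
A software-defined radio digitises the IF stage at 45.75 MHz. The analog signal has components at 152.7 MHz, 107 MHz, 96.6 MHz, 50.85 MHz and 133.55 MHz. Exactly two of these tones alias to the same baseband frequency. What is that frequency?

fs/2 = 22.875 MHz.
152.7 MHz mod fs = 15.45 MHz.
15.45 MHz ≤ fs/2 = 22.875 MHz, appears at 15.45 MHz.
107 MHz mod fs = 15.5 MHz.
15.5 MHz ≤ fs/2 = 22.875 MHz, appears at 15.5 MHz.
96.6 MHz mod fs = 5.1 MHz.
5.1 MHz ≤ fs/2 = 22.875 MHz, appears at 5.1 MHz.
50.85 MHz mod fs = 5.1 MHz.
5.1 MHz ≤ fs/2 = 22.875 MHz, appears at 5.1 MHz.
133.55 MHz mod fs = 42.05 MHz.
42.05 MHz > fs/2 = 22.875 MHz, folds to fs − 42.05 MHz = 3.7 MHz.
50.85 MHz and 96.6 MHz both map to 5.1 MHz.

5.1 MHz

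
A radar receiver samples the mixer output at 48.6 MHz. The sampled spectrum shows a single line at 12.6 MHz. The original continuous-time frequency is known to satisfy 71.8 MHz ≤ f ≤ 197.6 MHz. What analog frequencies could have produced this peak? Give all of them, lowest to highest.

Frequencies that alias to 12.6 MHz are k·fs ± 12.6 MHz for integer k ≥ 0.
k=0: 12.6 MHz.
k=1: 36 MHz, 61.2 MHz.
k=2: 84.6 MHz, 109.8 MHz.
k=3: 133.2 MHz, 158.4 MHz.
k=4: 181.8 MHz, 207 MHz.
k=5: 230.4 MHz, 255.6 MHz.
Within [71.8 MHz, 197.6 MHz]: 84.6 MHz, 109.8 MHz, 133.2 MHz, 158.4 MHz, 181.8 MHz.

84.6 MHz, 109.8 MHz, 133.2 MHz, 158.4 MHz, 181.8 MHz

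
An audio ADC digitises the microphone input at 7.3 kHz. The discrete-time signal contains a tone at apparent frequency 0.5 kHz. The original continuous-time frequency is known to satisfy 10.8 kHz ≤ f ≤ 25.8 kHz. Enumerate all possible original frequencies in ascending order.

Frequencies that alias to 0.5 kHz are k·fs ± 0.5 kHz for integer k ≥ 0.
k=0: 0.5 kHz.
k=1: 6.8 kHz, 7.8 kHz.
k=2: 14.1 kHz, 15.1 kHz.
k=3: 21.4 kHz, 22.4 kHz.
k=4: 28.7 kHz, 29.7 kHz.
Within [10.8 kHz, 25.8 kHz]: 14.1 kHz, 15.1 kHz, 21.4 kHz, 22.4 kHz.

14.1 kHz, 15.1 kHz, 21.4 kHz, 22.4 kHz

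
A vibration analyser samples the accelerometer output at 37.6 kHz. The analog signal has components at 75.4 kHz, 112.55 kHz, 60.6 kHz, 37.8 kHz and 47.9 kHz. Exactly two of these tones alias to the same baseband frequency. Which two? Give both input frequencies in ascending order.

37.8 kHz, 75.4 kHz

fs/2 = 18.8 kHz.
75.4 kHz mod fs = 0.2 kHz.
0.2 kHz ≤ fs/2 = 18.8 kHz, appears at 0.2 kHz.
112.55 kHz mod fs = 37.35 kHz.
37.35 kHz > fs/2 = 18.8 kHz, folds to fs − 37.35 kHz = 0.25 kHz.
60.6 kHz mod fs = 23 kHz.
23 kHz > fs/2 = 18.8 kHz, folds to fs − 23 kHz = 14.6 kHz.
37.8 kHz mod fs = 0.2 kHz.
0.2 kHz ≤ fs/2 = 18.8 kHz, appears at 0.2 kHz.
47.9 kHz mod fs = 10.3 kHz.
10.3 kHz ≤ fs/2 = 18.8 kHz, appears at 10.3 kHz.
37.8 kHz and 75.4 kHz both map to 0.2 kHz.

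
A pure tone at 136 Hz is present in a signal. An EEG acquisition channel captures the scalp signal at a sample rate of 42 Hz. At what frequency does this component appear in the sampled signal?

136 Hz mod fs = 10 Hz.
10 Hz ≤ fs/2 = 21 Hz, appears at 10 Hz.

10 Hz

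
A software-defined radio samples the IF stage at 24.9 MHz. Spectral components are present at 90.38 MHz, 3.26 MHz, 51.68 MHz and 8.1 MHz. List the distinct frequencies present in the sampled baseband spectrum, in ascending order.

fs/2 = 12.45 MHz.
90.38 MHz mod fs = 15.68 MHz.
15.68 MHz > fs/2 = 12.45 MHz, folds to fs − 15.68 MHz = 9.22 MHz.
3.26 MHz ≤ fs/2 = 12.45 MHz, passes unchanged.
51.68 MHz mod fs = 1.88 MHz.
1.88 MHz ≤ fs/2 = 12.45 MHz, appears at 1.88 MHz.
8.1 MHz ≤ fs/2 = 12.45 MHz, passes unchanged.
Distinct values: {1.88 MHz, 3.26 MHz, 8.1 MHz, 9.22 MHz}.

1.88 MHz, 3.26 MHz, 8.1 MHz, 9.22 MHz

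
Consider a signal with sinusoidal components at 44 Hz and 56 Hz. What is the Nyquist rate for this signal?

Highest-frequency component: 56 Hz.
Nyquist rate = 2 × 56 Hz = 112 Hz.

112 Hz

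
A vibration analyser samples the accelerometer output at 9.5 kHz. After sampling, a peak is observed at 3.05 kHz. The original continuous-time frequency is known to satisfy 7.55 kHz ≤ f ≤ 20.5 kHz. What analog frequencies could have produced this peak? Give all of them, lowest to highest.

12.55 kHz, 15.95 kHz

Frequencies that alias to 3.05 kHz are k·fs ± 3.05 kHz for integer k ≥ 0.
k=0: 3.05 kHz.
k=1: 6.45 kHz, 12.55 kHz.
k=2: 15.95 kHz, 22.05 kHz.
k=3: 25.45 kHz, 31.55 kHz.
Within [7.55 kHz, 20.5 kHz]: 12.55 kHz, 15.95 kHz.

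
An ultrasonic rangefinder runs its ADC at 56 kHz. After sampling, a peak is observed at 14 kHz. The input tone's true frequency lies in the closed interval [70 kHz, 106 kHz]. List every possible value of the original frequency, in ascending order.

Frequencies that alias to 14 kHz are k·fs ± 14 kHz for integer k ≥ 0.
k=0: 14 kHz.
k=1: 42 kHz, 70 kHz.
k=2: 98 kHz, 126 kHz.
k=3: 154 kHz, 182 kHz.
Within [70 kHz, 106 kHz]: 70 kHz, 98 kHz.

70 kHz, 98 kHz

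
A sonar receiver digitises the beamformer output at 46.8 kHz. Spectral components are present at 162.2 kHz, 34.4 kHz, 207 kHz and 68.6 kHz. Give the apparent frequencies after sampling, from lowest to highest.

fs/2 = 23.4 kHz.
162.2 kHz mod fs = 21.8 kHz.
21.8 kHz ≤ fs/2 = 23.4 kHz, appears at 21.8 kHz.
34.4 kHz > fs/2 = 23.4 kHz, folds to fs − 34.4 kHz = 12.4 kHz.
207 kHz mod fs = 19.8 kHz.
19.8 kHz ≤ fs/2 = 23.4 kHz, appears at 19.8 kHz.
68.6 kHz mod fs = 21.8 kHz.
21.8 kHz ≤ fs/2 = 23.4 kHz, appears at 21.8 kHz.
Distinct values: {12.4 kHz, 19.8 kHz, 21.8 kHz}.

12.4 kHz, 19.8 kHz, 21.8 kHz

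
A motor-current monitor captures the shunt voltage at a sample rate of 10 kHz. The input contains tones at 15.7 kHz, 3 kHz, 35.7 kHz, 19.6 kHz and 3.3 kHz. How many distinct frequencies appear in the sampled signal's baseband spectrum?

fs/2 = 5 kHz.
15.7 kHz mod fs = 5.7 kHz.
5.7 kHz > fs/2 = 5 kHz, folds to fs − 5.7 kHz = 4.3 kHz.
3 kHz ≤ fs/2 = 5 kHz, passes unchanged.
35.7 kHz mod fs = 5.7 kHz.
5.7 kHz > fs/2 = 5 kHz, folds to fs − 5.7 kHz = 4.3 kHz.
19.6 kHz mod fs = 9.6 kHz.
9.6 kHz > fs/2 = 5 kHz, folds to fs − 9.6 kHz = 0.4 kHz.
3.3 kHz ≤ fs/2 = 5 kHz, passes unchanged.
Distinct values: {0.4 kHz, 3 kHz, 3.3 kHz, 4.3 kHz} → 4.

4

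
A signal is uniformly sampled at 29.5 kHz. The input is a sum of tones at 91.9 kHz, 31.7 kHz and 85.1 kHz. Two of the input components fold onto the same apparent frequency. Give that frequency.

fs/2 = 14.75 kHz.
91.9 kHz mod fs = 3.4 kHz.
3.4 kHz ≤ fs/2 = 14.75 kHz, appears at 3.4 kHz.
31.7 kHz mod fs = 2.2 kHz.
2.2 kHz ≤ fs/2 = 14.75 kHz, appears at 2.2 kHz.
85.1 kHz mod fs = 26.1 kHz.
26.1 kHz > fs/2 = 14.75 kHz, folds to fs − 26.1 kHz = 3.4 kHz.
85.1 kHz and 91.9 kHz both map to 3.4 kHz.

3.4 kHz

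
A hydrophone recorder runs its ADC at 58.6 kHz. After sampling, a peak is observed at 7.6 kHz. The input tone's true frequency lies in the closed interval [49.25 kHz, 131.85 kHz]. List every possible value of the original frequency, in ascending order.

Frequencies that alias to 7.6 kHz are k·fs ± 7.6 kHz for integer k ≥ 0.
k=0: 7.6 kHz.
k=1: 51 kHz, 66.2 kHz.
k=2: 109.6 kHz, 124.8 kHz.
k=3: 168.2 kHz, 183.4 kHz.
Within [49.25 kHz, 131.85 kHz]: 51 kHz, 66.2 kHz, 109.6 kHz, 124.8 kHz.

51 kHz, 66.2 kHz, 109.6 kHz, 124.8 kHz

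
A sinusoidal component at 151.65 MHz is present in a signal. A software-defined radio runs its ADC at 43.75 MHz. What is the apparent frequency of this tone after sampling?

151.65 MHz mod fs = 20.4 MHz.
20.4 MHz ≤ fs/2 = 21.875 MHz, appears at 20.4 MHz.

20.4 MHz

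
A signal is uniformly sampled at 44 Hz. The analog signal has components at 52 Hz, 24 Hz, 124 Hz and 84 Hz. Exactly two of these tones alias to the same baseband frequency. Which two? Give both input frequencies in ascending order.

52 Hz, 124 Hz

fs/2 = 22 Hz.
52 Hz mod fs = 8 Hz.
8 Hz ≤ fs/2 = 22 Hz, appears at 8 Hz.
24 Hz > fs/2 = 22 Hz, folds to fs − 24 Hz = 20 Hz.
124 Hz mod fs = 36 Hz.
36 Hz > fs/2 = 22 Hz, folds to fs − 36 Hz = 8 Hz.
84 Hz mod fs = 40 Hz.
40 Hz > fs/2 = 22 Hz, folds to fs − 40 Hz = 4 Hz.
52 Hz and 124 Hz both map to 8 Hz.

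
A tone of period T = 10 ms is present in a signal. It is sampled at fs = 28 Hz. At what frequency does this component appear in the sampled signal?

12 Hz

T = 10 ms → f = 1/T = 100 Hz.
100 Hz mod fs = 16 Hz.
16 Hz > fs/2 = 14 Hz, folds to fs − 16 Hz = 12 Hz.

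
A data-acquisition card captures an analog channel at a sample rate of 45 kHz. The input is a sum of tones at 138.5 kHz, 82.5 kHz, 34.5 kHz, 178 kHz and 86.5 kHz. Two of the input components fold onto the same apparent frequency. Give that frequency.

fs/2 = 22.5 kHz.
138.5 kHz mod fs = 3.5 kHz.
3.5 kHz ≤ fs/2 = 22.5 kHz, appears at 3.5 kHz.
82.5 kHz mod fs = 37.5 kHz.
37.5 kHz > fs/2 = 22.5 kHz, folds to fs − 37.5 kHz = 7.5 kHz.
34.5 kHz > fs/2 = 22.5 kHz, folds to fs − 34.5 kHz = 10.5 kHz.
178 kHz mod fs = 43 kHz.
43 kHz > fs/2 = 22.5 kHz, folds to fs − 43 kHz = 2 kHz.
86.5 kHz mod fs = 41.5 kHz.
41.5 kHz > fs/2 = 22.5 kHz, folds to fs − 41.5 kHz = 3.5 kHz.
86.5 kHz and 138.5 kHz both map to 3.5 kHz.

3.5 kHz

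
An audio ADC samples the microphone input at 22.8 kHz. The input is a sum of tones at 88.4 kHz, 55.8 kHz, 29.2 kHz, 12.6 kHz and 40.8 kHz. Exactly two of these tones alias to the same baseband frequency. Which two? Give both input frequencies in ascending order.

12.6 kHz, 55.8 kHz

fs/2 = 11.4 kHz.
88.4 kHz mod fs = 20 kHz.
20 kHz > fs/2 = 11.4 kHz, folds to fs − 20 kHz = 2.8 kHz.
55.8 kHz mod fs = 10.2 kHz.
10.2 kHz ≤ fs/2 = 11.4 kHz, appears at 10.2 kHz.
29.2 kHz mod fs = 6.4 kHz.
6.4 kHz ≤ fs/2 = 11.4 kHz, appears at 6.4 kHz.
12.6 kHz > fs/2 = 11.4 kHz, folds to fs − 12.6 kHz = 10.2 kHz.
40.8 kHz mod fs = 18 kHz.
18 kHz > fs/2 = 11.4 kHz, folds to fs − 18 kHz = 4.8 kHz.
12.6 kHz and 55.8 kHz both map to 10.2 kHz.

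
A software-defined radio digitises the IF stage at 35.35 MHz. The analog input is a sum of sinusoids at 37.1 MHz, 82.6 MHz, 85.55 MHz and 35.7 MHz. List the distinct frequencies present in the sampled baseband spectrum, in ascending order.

0.35 MHz, 1.75 MHz, 11.9 MHz, 14.85 MHz

fs/2 = 17.675 MHz.
37.1 MHz mod fs = 1.75 MHz.
1.75 MHz ≤ fs/2 = 17.675 MHz, appears at 1.75 MHz.
82.6 MHz mod fs = 11.9 MHz.
11.9 MHz ≤ fs/2 = 17.675 MHz, appears at 11.9 MHz.
85.55 MHz mod fs = 14.85 MHz.
14.85 MHz ≤ fs/2 = 17.675 MHz, appears at 14.85 MHz.
35.7 MHz mod fs = 0.35 MHz.
0.35 MHz ≤ fs/2 = 17.675 MHz, appears at 0.35 MHz.
Distinct values: {0.35 MHz, 1.75 MHz, 11.9 MHz, 14.85 MHz}.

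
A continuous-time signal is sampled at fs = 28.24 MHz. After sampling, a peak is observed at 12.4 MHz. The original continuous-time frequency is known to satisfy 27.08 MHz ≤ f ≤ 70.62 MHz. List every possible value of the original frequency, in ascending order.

Frequencies that alias to 12.4 MHz are k·fs ± 12.4 MHz for integer k ≥ 0.
k=0: 12.4 MHz.
k=1: 15.84 MHz, 40.64 MHz.
k=2: 44.08 MHz, 68.88 MHz.
k=3: 72.32 MHz, 97.12 MHz.
Within [27.08 MHz, 70.62 MHz]: 40.64 MHz, 44.08 MHz, 68.88 MHz.

40.64 MHz, 44.08 MHz, 68.88 MHz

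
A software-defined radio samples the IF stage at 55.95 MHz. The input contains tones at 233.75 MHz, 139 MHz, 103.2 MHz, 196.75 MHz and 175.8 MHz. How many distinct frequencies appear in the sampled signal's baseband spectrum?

fs/2 = 27.975 MHz.
233.75 MHz mod fs = 9.95 MHz.
9.95 MHz ≤ fs/2 = 27.975 MHz, appears at 9.95 MHz.
139 MHz mod fs = 27.1 MHz.
27.1 MHz ≤ fs/2 = 27.975 MHz, appears at 27.1 MHz.
103.2 MHz mod fs = 47.25 MHz.
47.25 MHz > fs/2 = 27.975 MHz, folds to fs − 47.25 MHz = 8.7 MHz.
196.75 MHz mod fs = 28.9 MHz.
28.9 MHz > fs/2 = 27.975 MHz, folds to fs − 28.9 MHz = 27.05 MHz.
175.8 MHz mod fs = 7.95 MHz.
7.95 MHz ≤ fs/2 = 27.975 MHz, appears at 7.95 MHz.
Distinct values: {7.95 MHz, 8.7 MHz, 9.95 MHz, 27.05 MHz, 27.1 MHz} → 5.

5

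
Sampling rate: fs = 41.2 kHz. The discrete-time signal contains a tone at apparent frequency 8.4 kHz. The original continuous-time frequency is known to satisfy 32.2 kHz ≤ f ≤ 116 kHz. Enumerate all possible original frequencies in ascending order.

32.8 kHz, 49.6 kHz, 74 kHz, 90.8 kHz, 115.2 kHz

Frequencies that alias to 8.4 kHz are k·fs ± 8.4 kHz for integer k ≥ 0.
k=0: 8.4 kHz.
k=1: 32.8 kHz, 49.6 kHz.
k=2: 74 kHz, 90.8 kHz.
k=3: 115.2 kHz, 132 kHz.
k=4: 156.4 kHz, 173.2 kHz.
Within [32.2 kHz, 116 kHz]: 32.8 kHz, 49.6 kHz, 74 kHz, 90.8 kHz, 115.2 kHz.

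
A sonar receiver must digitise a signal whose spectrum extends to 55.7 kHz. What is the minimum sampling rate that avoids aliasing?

Nyquist rate = 2 × 55.7 kHz = 111.4 kHz.

111.4 kHz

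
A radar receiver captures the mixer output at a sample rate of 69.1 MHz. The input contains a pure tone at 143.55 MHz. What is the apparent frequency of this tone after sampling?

5.35 MHz

143.55 MHz mod fs = 5.35 MHz.
5.35 MHz ≤ fs/2 = 34.55 MHz, appears at 5.35 MHz.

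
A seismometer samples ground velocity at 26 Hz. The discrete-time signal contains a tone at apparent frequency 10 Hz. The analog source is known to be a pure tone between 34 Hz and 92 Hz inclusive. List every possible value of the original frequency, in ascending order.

Frequencies that alias to 10 Hz are k·fs ± 10 Hz for integer k ≥ 0.
k=0: 10 Hz.
k=1: 16 Hz, 36 Hz.
k=2: 42 Hz, 62 Hz.
k=3: 68 Hz, 88 Hz.
k=4: 94 Hz, 114 Hz.
Within [34 Hz, 92 Hz]: 36 Hz, 42 Hz, 62 Hz, 68 Hz, 88 Hz.

36 Hz, 42 Hz, 62 Hz, 68 Hz, 88 Hz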